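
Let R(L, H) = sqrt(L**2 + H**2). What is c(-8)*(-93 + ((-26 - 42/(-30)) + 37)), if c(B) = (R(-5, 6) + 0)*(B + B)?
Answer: 6448*sqrt(61)/5 ≈ 10072.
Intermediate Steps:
R(L, H) = sqrt(H**2 + L**2)
c(B) = 2*B*sqrt(61) (c(B) = (sqrt(6**2 + (-5)**2) + 0)*(B + B) = (sqrt(36 + 25) + 0)*(2*B) = (sqrt(61) + 0)*(2*B) = sqrt(61)*(2*B) = 2*B*sqrt(61))
c(-8)*(-93 + ((-26 - 42/(-30)) + 37)) = (2*(-8)*sqrt(61))*(-93 + ((-26 - 42/(-30)) + 37)) = (-16*sqrt(61))*(-93 + ((-26 - 42*(-1/30)) + 37)) = (-16*sqrt(61))*(-93 + ((-26 + 7/5) + 37)) = (-16*sqrt(61))*(-93 + (-123/5 + 37)) = (-16*sqrt(61))*(-93 + 62/5) = -16*sqrt(61)*(-403/5) = 6448*sqrt(61)/5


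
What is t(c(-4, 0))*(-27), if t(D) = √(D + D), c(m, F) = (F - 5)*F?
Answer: 0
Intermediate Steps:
c(m, F) = F*(-5 + F) (c(m, F) = (-5 + F)*F = F*(-5 + F))
t(D) = √2*√D (t(D) = √(2*D) = √2*√D)
t(c(-4, 0))*(-27) = (√2*√(0*(-5 + 0)))*(-27) = (√2*√(0*(-5)))*(-27) = (√2*√0)*(-27) = (√2*0)*(-27) = 0*(-27) = 0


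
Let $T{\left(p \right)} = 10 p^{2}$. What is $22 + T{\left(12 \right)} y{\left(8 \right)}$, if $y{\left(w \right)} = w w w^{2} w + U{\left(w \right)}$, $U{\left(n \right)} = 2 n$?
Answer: $47208982$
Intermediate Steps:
$y{\left(w \right)} = w^{5} + 2 w$ ($y{\left(w \right)} = w w w^{2} w + 2 w = w^{2} w^{2} w + 2 w = w^{4} w + 2 w = w^{5} + 2 w$)
$22 + T{\left(12 \right)} y{\left(8 \right)} = 22 + 10 \cdot 12^{2} \cdot 8 \left(2 + 8^{4}\right) = 22 + 10 \cdot 144 \cdot 8 \left(2 + 4096\right) = 22 + 1440 \cdot 8 \cdot 4098 = 22 + 1440 \cdot 32784 = 22 + 47208960 = 47208982$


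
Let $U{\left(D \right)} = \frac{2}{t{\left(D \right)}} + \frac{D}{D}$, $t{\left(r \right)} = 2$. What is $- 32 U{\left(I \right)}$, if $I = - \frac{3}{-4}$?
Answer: $-64$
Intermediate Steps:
$I = \frac{3}{4}$ ($I = \left(-3\right) \left(- \frac{1}{4}\right) = \frac{3}{4} \approx 0.75$)
$U{\left(D \right)} = 2$ ($U{\left(D \right)} = \frac{2}{2} + \frac{D}{D} = 2 \cdot \frac{1}{2} + 1 = 1 + 1 = 2$)
$- 32 U{\left(I \right)} = \left(-32\right) 2 = -64$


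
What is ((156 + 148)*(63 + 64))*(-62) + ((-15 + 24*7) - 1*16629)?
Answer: -2410172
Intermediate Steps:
((156 + 148)*(63 + 64))*(-62) + ((-15 + 24*7) - 1*16629) = (304*127)*(-62) + ((-15 + 168) - 16629) = 38608*(-62) + (153 - 16629) = -2393696 - 16476 = -2410172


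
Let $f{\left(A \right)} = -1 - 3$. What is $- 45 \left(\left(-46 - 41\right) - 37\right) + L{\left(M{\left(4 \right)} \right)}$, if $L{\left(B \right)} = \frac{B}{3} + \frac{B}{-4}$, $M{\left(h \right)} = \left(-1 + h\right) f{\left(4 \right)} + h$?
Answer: $\frac{16738}{3} \approx 5579.3$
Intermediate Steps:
$f{\left(A \right)} = -4$
$M{\left(h \right)} = 4 - 3 h$ ($M{\left(h \right)} = \left(-1 + h\right) \left(-4\right) + h = \left(4 - 4 h\right) + h = 4 - 3 h$)
$L{\left(B \right)} = \frac{B}{12}$ ($L{\left(B \right)} = B \frac{1}{3} + B \left(- \frac{1}{4}\right) = \frac{B}{3} - \frac{B}{4} = \frac{B}{12}$)
$- 45 \left(\left(-46 - 41\right) - 37\right) + L{\left(M{\left(4 \right)} \right)} = - 45 \left(\left(-46 - 41\right) - 37\right) + \frac{4 - 12}{12} = - 45 \left(-87 - 37\right) + \frac{4 - 12}{12} = \left(-45\right) \left(-124\right) + \frac{1}{12} \left(-8\right) = 5580 - \frac{2}{3} = \frac{16738}{3}$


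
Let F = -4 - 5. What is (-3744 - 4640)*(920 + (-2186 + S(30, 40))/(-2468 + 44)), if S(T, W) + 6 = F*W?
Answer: -2339798336/303 ≈ -7.7221e+6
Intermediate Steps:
F = -9
S(T, W) = -6 - 9*W
(-3744 - 4640)*(920 + (-2186 + S(30, 40))/(-2468 + 44)) = (-3744 - 4640)*(920 + (-2186 + (-6 - 9*40))/(-2468 + 44)) = -8384*(920 + (-2186 + (-6 - 360))/(-2424)) = -8384*(920 + (-2186 - 366)*(-1/2424)) = -8384*(920 - 2552*(-1/2424)) = -8384*(920 + 319/303) = -8384*279079/303 = -2339798336/303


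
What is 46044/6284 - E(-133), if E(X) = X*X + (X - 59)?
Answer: -27476276/1571 ≈ -17490.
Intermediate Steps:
E(X) = -59 + X + X² (E(X) = X² + (-59 + X) = -59 + X + X²)
46044/6284 - E(-133) = 46044/6284 - (-59 - 133 + (-133)²) = 46044*(1/6284) - (-59 - 133 + 17689) = 11511/1571 - 1*17497 = 11511/1571 - 17497 = -27476276/1571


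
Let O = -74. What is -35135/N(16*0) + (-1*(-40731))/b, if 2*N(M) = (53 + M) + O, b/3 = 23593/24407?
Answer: 8616730729/495453 ≈ 17392.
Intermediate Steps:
b = 70779/24407 (b = 3*(23593/24407) = 70779/24407 ≈ 2.8999)
N(M) = -21/2 + M/2 (N(M) = ((53 + M) - 74)/2 = (-21 + M)/2 = -21/2 + M/2)
-35135/N(16*0) + (-1*(-40731))/b = -35135/(-21/2 + (16*0)/2) + (-1*(-40731))/(70779/24407) = -35135/(-21/2 + (½)*0) + 40731*(24407/70779) = -35135/(-21/2 + 0) + 331373839/23593 = -35135/(-21/2) + 331373839/23593 = -35135*(-2/21) + 331373839/23593 = 70270/21 + 331373839/23593 = 8616730729/495453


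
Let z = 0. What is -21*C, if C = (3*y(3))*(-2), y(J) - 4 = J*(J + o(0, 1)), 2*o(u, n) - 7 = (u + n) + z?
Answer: 3150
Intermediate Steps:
o(u, n) = 7/2 + n/2 + u/2 (o(u, n) = 7/2 + ((u + n) + 0)/2 = 7/2 + ((n + u) + 0)/2 = 7/2 + (n + u)/2 = 7/2 + (n/2 + u/2) = 7/2 + n/2 + u/2)
y(J) = 4 + J*(4 + J) (y(J) = 4 + J*(J + (7/2 + (½)*1 + (½)*0)) = 4 + J*(J + (7/2 + ½ + 0)) = 4 + J*(J + 4) = 4 + J*(4 + J))
C = -150 (C = (3*(4 + 3² + 4*3))*(-2) = (3*(4 + 9 + 12))*(-2) = (3*25)*(-2) = 75*(-2) = -150)
-21*C = -21*(-150) = 3150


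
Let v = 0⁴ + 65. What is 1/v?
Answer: 1/65 ≈ 0.015385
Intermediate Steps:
v = 65 (v = 0 + 65 = 65)
1/v = 1/65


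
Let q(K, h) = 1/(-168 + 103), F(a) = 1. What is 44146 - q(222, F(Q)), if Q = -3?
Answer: 2869491/65 ≈ 44146.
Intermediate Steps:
q(K, h) = -1/65 (q(K, h) = 1/(-65) = -1/65)
44146 - q(222, F(Q)) = 44146 - 1*(-1/65) = 44146 + 1/65 = 2869491/65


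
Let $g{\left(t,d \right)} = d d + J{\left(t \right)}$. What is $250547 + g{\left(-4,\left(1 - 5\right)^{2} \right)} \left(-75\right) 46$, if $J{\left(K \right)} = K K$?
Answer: $-687853$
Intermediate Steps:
$J{\left(K \right)} = K^{2}$
$g{\left(t,d \right)} = d^{2} + t^{2}$ ($g{\left(t,d \right)} = d d + t^{2} = d^{2} + t^{2}$)
$250547 + g{\left(-4,\left(1 - 5\right)^{2} \right)} \left(-75\right) 46 = 250547 + \left(\left(\left(1 - 5\right)^{2}\right)^{2} + \left(-4\right)^{2}\right) \left(-75\right) 46 = 250547 + \left(\left(\left(-4\right)^{2}\right)^{2} + 16\right) \left(-75\right) 46 = 250547 + \left(16^{2} + 16\right) \left(-75\right) 46 = 250547 + \left(256 + 16\right) \left(-75\right) 46 = 250547 + 272 \left(-75\right) 46 = 250547 - 938400 = -687853$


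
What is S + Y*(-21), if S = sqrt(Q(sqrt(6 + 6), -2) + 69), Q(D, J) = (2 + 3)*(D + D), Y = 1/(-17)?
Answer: 21/17 + sqrt(69 + 20*sqrt(3)) ≈ 11.416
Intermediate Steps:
Y = -1/17 ≈ -0.058824
Q(D, J) = 10*D (Q(D, J) = 5*(2*D) = 10*D)
S = sqrt(69 + 20*sqrt(3)) (S = sqrt(10*sqrt(6 + 6) + 69) = sqrt(10*sqrt(12) + 69) = sqrt(10*(2*sqrt(3)) + 69) = sqrt(20*sqrt(3) + 69) = sqrt(69 + 20*sqrt(3)) ≈ 10.180)
S + Y*(-21) = sqrt(69 + 20*sqrt(3)) - 1/17*(-21) = sqrt(69 + 20*sqrt(3)) + 21/17 = 21/17 + sqrt(69 + 20*sqrt(3))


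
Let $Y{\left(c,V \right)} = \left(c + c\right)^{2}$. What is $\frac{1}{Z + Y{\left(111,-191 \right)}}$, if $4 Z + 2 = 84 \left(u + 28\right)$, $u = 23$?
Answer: $\frac{2}{100709} \approx 1.9859 \cdot 10^{-5}$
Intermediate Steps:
$Y{\left(c,V \right)} = 4 c^{2}$ ($Y{\left(c,V \right)} = \left(2 c\right)^{2} = 4 c^{2}$)
$Z = \frac{2141}{2}$ ($Z = - \frac{1}{2} + \frac{84 \left(23 + 28\right)}{4} = - \frac{1}{2} + \frac{84 \cdot 51}{4} = - \frac{1}{2} + \frac{1}{4} \cdot 4284 = - \frac{1}{2} + 1071 = \frac{2141}{2} \approx 1070.5$)
$\frac{1}{Z + Y{\left(111,-191 \right)}} = \frac{1}{\frac{2141}{2} + 4 \cdot 111^{2}} = \frac{1}{\frac{2141}{2} + 4 \cdot 12321} = \frac{1}{\frac{2141}{2} + 49284} = \frac{1}{\frac{100709}{2}} = \frac{2}{100709}$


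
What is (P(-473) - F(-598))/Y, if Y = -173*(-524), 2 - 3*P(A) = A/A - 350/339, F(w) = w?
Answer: 608855/92193084 ≈ 0.0066041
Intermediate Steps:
P(A) = 689/1017 (P(A) = ⅔ - (A/A - 350/339)/3 = ⅔ - (1 - 350*1/339)/3 = ⅔ - (1 - 350/339)/3 = ⅔ - ⅓*(-11/339) = ⅔ + 11/1017 = 689/1017)
Y = 90652
(P(-473) - F(-598))/Y = (689/1017 - 1*(-598))/90652 = (689/1017 + 598)*(1/90652) = (608855/1017)*(1/90652) = 608855/92193084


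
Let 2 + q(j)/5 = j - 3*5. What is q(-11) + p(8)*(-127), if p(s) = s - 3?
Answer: -775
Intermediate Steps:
q(j) = -85 + 5*j (q(j) = -10 + 5*(j - 3*5) = -10 + 5*(j - 15) = -10 + 5*(-15 + j) = -10 + (-75 + 5*j) = -85 + 5*j)
p(s) = -3 + s
q(-11) + p(8)*(-127) = (-85 + 5*(-11)) + (-3 + 8)*(-127) = (-85 - 55) + 5*(-127) = -140 - 635 = -775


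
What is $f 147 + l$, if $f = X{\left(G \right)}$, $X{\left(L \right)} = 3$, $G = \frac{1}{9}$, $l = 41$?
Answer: $482$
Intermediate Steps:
$G = \frac{1}{9} \approx 0.11111$
$f = 3$
$f 147 + l = 3 \cdot 147 + 41 = 441 + 41 = 482$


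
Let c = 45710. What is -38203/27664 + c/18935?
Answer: 15461361/14966224 ≈ 1.0331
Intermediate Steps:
-38203/27664 + c/18935 = -38203/27664 + 45710/18935 = -38203*1/27664 + 45710*(1/18935) = -38203/27664 + 1306/541 = 15461361/14966224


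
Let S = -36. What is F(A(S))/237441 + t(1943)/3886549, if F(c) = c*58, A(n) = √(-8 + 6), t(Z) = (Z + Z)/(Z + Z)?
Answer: 1/3886549 + 58*I*√2/237441 ≈ 2.573e-7 + 0.00034545*I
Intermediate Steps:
t(Z) = 1 (t(Z) = (2*Z)/((2*Z)) = (2*Z)*(1/(2*Z)) = 1)
A(n) = I*√2 (A(n) = √(-2) = I*√2)
F(c) = 58*c
F(A(S))/237441 + t(1943)/3886549 = (58*(I*√2))/237441 + 1/3886549 = (58*I*√2)*(1/237441) + 1*(1/3886549) = 58*I*√2/237441 + 1/3886549 = 1/3886549 + 58*I*√2/237441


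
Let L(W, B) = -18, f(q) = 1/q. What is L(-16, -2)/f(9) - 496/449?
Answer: -73234/449 ≈ -163.10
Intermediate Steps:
L(-16, -2)/f(9) - 496/449 = -18/(1/9) - 496/449 = -18/⅑ - 496*1/449 = -18*9 - 496/449 = -162 - 496/449 = -73234/449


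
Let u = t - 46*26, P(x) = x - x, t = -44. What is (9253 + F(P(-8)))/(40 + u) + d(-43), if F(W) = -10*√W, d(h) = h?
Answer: -60853/1200 ≈ -50.711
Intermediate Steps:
P(x) = 0
u = -1240 (u = -44 - 46*26 = -44 - 1196 = -1240)
(9253 + F(P(-8)))/(40 + u) + d(-43) = (9253 - 10*√0)/(40 - 1240) - 43 = (9253 - 10*0)/(-1200) - 43 = (9253 + 0)*(-1/1200) - 43 = 9253*(-1/1200) - 43 = -9253/1200 - 43 = -60853/1200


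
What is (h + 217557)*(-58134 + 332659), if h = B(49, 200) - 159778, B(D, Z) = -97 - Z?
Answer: 15780246050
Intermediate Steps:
h = -160075 (h = (-97 - 1*200) - 159778 = (-97 - 200) - 159778 = -297 - 159778 = -160075)
(h + 217557)*(-58134 + 332659) = (-160075 + 217557)*(-58134 + 332659) = 57482*274525 = 15780246050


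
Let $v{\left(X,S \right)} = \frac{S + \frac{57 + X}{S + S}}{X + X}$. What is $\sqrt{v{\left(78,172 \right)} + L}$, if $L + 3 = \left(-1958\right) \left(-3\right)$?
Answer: $\frac{\sqrt{1056914650038}}{13416} \approx 76.63$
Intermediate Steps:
$v{\left(X,S \right)} = \frac{S + \frac{57 + X}{2 S}}{2 X}$
$L = 5871$ ($L = -3 - -5874 = -3 + 5874 = 5871$)
$\sqrt{v{\left(78,172 \right)} + L} = \sqrt{\frac{57 + 78 + 2 \cdot 172^{2}}{4 \cdot 172 \cdot 78} + 5871} = \sqrt{\frac{1}{4} \cdot \frac{1}{172} \cdot \frac{1}{78} \left(57 + 78 + 2 \cdot 29584\right) + 5871} = \sqrt{\frac{1}{4} \cdot \frac{1}{172} \cdot \frac{1}{78} \left(57 + 78 + 59168\right) + 5871} = \sqrt{\frac{1}{4} \cdot \frac{1}{172} \cdot \frac{1}{78} \cdot 59303 + 5871} = \sqrt{\frac{59303}{53664} + 5871} = \sqrt{\frac{315120647}{53664}} = \frac{\sqrt{1056914650038}}{13416}$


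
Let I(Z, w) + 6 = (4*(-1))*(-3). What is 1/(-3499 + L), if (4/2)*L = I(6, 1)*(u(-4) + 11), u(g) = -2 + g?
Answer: -1/3484 ≈ -0.00028703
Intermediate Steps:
I(Z, w) = 6 (I(Z, w) = -6 + (4*(-1))*(-3) = -6 - 4*(-3) = -6 + 12 = 6)
L = 15 (L = (6*((-2 - 4) + 11))/2 = (6*(-6 + 11))/2 = (6*5)/2 = (½)*30 = 15)
1/(-3499 + L) = 1/(-3499 + 15) = 1/(-3484) = -1/3484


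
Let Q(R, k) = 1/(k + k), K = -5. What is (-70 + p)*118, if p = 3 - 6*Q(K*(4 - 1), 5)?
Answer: -39884/5 ≈ -7976.8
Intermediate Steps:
Q(R, k) = 1/(2*k)
p = 12/5 (p = 3 - 3/5 = 12/5 ≈ 2.4000)
(-70 + p)*118 = (-70 + 12/5)*118 = -338/5*118 = -39884/5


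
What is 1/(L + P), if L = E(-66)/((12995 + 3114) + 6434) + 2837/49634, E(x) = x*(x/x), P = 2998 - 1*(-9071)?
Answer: 1118899262/13504055871725 ≈ 8.2857e-5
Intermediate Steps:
P = 12069 (P = 2998 + 9071 = 12069)
E(x) = x (E(x) = x*1 = x)
L = 60678647/1118899262 (L = -66/((12995 + 3114) + 6434) + 2837/49634 = -66/(16109 + 6434) + 2837*(1/49634) = -66/22543 + 2837/49634 = 60678647/1118899262 ≈ 0.054231)
1/(L + P) = 1/(60678647/1118899262 + 12069) = 1/(13504055871725/1118899262) = 1118899262/13504055871725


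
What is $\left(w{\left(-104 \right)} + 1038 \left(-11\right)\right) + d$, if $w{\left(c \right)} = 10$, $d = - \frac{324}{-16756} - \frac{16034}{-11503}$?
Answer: $- \frac{549638554167}{48186067} \approx -11407.0$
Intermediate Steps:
$d = \frac{68098169}{48186067}$ ($d = \left(-324\right) \left(- \frac{1}{16756}\right) - - \frac{16034}{11503} = \frac{81}{4189} + \frac{16034}{11503} = \frac{68098169}{48186067} \approx 1.4132$)
$\left(w{\left(-104 \right)} + 1038 \left(-11\right)\right) + d = \left(10 + 1038 \left(-11\right)\right) + \frac{68098169}{48186067} = \left(10 - 11418\right) + \frac{68098169}{48186067} = -11408 + \frac{68098169}{48186067} = - \frac{549638554167}{48186067}$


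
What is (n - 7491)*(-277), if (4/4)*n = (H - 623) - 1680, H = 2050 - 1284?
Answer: 2500756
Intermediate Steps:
H = 766
n = -1537 (n = (766 - 623) - 1680 = 143 - 1680 = -1537)
(n - 7491)*(-277) = (-1537 - 7491)*(-277) = -9028*(-277) = 2500756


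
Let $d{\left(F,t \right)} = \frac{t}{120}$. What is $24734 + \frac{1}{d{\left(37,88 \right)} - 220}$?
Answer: $\frac{81350111}{3289} \approx 24734.0$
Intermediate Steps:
$d{\left(F,t \right)} = \frac{t}{120}$ ($d{\left(F,t \right)} = t \frac{1}{120} = \frac{t}{120}$)
$24734 + \frac{1}{d{\left(37,88 \right)} - 220} = 24734 + \frac{1}{\frac{1}{120} \cdot 88 - 220} = 24734 + \frac{1}{\frac{11}{15} - 220} = 24734 + \frac{1}{- \frac{3289}{15}} = 24734 - \frac{15}{3289} = \frac{81350111}{3289}$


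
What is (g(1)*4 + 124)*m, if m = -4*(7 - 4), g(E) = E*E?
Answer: -1536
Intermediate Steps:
g(E) = E**2
m = -12 (m = -4*3 = -12)
(g(1)*4 + 124)*m = (1**2*4 + 124)*(-12) = (1*4 + 124)*(-12) = (4 + 124)*(-12) = 128*(-12) = -1536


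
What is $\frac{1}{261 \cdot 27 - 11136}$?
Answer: $- \frac{1}{4089} \approx -0.00024456$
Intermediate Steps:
$\frac{1}{261 \cdot 27 - 11136} = \frac{1}{7047 - 11136} = \frac{1}{-4089} = - \frac{1}{4089}$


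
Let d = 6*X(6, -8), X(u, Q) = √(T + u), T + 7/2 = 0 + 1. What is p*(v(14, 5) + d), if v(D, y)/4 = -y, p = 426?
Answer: -8520 + 1278*√14 ≈ -3738.2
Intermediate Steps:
T = -5/2 (T = -7/2 + (0 + 1) = -7/2 + 1 = -5/2 ≈ -2.5000)
v(D, y) = -4*y (v(D, y) = 4*(-y) = -4*y)
X(u, Q) = √(-5/2 + u)
d = 3*√14 (d = 6*(√(-10 + 4*6)/2) = 6*(√(-10 + 24)/2) = 6*(√14/2) = 3*√14 ≈ 11.225)
p*(v(14, 5) + d) = 426*(-4*5 + 3*√14) = 426*(-20 + 3*√14) = -8520 + 1278*√14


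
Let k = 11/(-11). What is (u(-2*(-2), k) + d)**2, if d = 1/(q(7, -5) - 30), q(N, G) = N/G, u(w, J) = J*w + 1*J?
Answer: 624100/24649 ≈ 25.319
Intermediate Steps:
k = -1 (k = 11*(-1/11) = -1)
u(w, J) = J + J*w (u(w, J) = J*w + J = J + J*w)
d = -5/157 (d = 1/(7/(-5) - 30) = 1/(7*(-1/5) - 30) = 1/(-7/5 - 30) = 1/(-157/5) = -5/157 ≈ -0.031847)
(u(-2*(-2), k) + d)**2 = (-(1 - 2*(-2)) - 5/157)**2 = (-(1 + 4) - 5/157)**2 = (-1*5 - 5/157)**2 = (-5 - 5/157)**2 = (-790/157)**2 = 624100/24649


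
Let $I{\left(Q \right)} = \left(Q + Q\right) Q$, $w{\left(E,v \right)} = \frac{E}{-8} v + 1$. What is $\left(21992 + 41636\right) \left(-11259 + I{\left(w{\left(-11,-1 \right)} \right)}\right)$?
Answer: $- \frac{5730958053}{8} \approx -7.1637 \cdot 10^{8}$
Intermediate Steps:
$w{\left(E,v \right)} = 1 - \frac{E v}{8}$ ($w{\left(E,v \right)} = - \frac{E}{8} v + 1 = - \frac{E v}{8} + 1 = 1 - \frac{E v}{8}$)
$I{\left(Q \right)} = 2 Q^{2}$ ($I{\left(Q \right)} = 2 Q Q = 2 Q^{2}$)
$\left(21992 + 41636\right) \left(-11259 + I{\left(w{\left(-11,-1 \right)} \right)}\right) = \left(21992 + 41636\right) \left(-11259 + 2 \left(1 - \left(- \frac{11}{8}\right) \left(-1\right)\right)^{2}\right) = 63628 \left(-11259 + 2 \left(1 - \frac{11}{8}\right)^{2}\right) = 63628 \left(-11259 + 2 \left(- \frac{3}{8}\right)^{2}\right) = 63628 \left(-11259 + 2 \cdot \frac{9}{64}\right) = 63628 \left(-11259 + \frac{9}{32}\right) = 63628 \left(- \frac{360279}{32}\right) = - \frac{5730958053}{8}$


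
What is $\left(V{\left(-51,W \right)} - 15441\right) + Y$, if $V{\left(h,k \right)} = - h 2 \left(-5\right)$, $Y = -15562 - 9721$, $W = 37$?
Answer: $-41234$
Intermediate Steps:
$Y = -25283$ ($Y = -15562 - 9721 = -25283$)
$V{\left(h,k \right)} = 10 h$ ($V{\left(h,k \right)} = - 2 h \left(-5\right) = - \left(-10\right) h = 10 h$)
$\left(V{\left(-51,W \right)} - 15441\right) + Y = \left(10 \left(-51\right) - 15441\right) - 25283 = \left(-510 - 15441\right) - 25283 = -15951 - 25283 = -41234$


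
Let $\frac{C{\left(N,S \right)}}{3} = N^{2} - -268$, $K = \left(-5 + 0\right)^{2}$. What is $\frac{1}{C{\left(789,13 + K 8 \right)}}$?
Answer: $\frac{1}{1868367} \approx 5.3523 \cdot 10^{-7}$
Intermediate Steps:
$K = 25$ ($K = \left(-5\right)^{2} = 25$)
$C{\left(N,S \right)} = 804 + 3 N^{2}$ ($C{\left(N,S \right)} = 3 \left(N^{2} - -268\right) = 3 \left(N^{2} + 268\right) = 3 \left(268 + N^{2}\right) = 804 + 3 N^{2}$)
$\frac{1}{C{\left(789,13 + K 8 \right)}} = \frac{1}{804 + 3 \cdot 789^{2}} = \frac{1}{804 + 3 \cdot 622521} = \frac{1}{804 + 1867563} = \frac{1}{1868367}$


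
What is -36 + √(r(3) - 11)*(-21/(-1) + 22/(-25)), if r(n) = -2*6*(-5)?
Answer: 2621/25 ≈ 104.84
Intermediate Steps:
r(n) = 60 (r(n) = -12*(-5) = 60)
-36 + √(r(3) - 11)*(-21/(-1) + 22/(-25)) = -36 + √(60 - 11)*(-21/(-1) + 22/(-25)) = -36 + √49*(-21*(-1) + 22*(-1/25)) = -36 + 7*(21 - 22/25) = -36 + 7*(503/25) = -36 + 3521/25 = 2621/25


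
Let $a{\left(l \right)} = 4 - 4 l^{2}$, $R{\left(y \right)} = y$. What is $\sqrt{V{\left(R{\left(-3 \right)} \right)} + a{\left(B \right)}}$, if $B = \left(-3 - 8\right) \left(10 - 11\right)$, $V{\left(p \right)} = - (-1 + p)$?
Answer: $2 i \sqrt{119} \approx 21.817 i$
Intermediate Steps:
$V{\left(p \right)} = 1 - p$
$B = 11$ ($B = \left(-11\right) \left(-1\right) = 11$)
$a{\left(l \right)} = 4 - 4 l^{2}$
$\sqrt{V{\left(R{\left(-3 \right)} \right)} + a{\left(B \right)}} = \sqrt{\left(1 - -3\right) + \left(4 - 4 \cdot 11^{2}\right)} = \sqrt{\left(1 + 3\right) + \left(4 - 484\right)} = \sqrt{4 + \left(4 - 484\right)} = \sqrt{4 - 480} = \sqrt{-476} = 2 i \sqrt{119}$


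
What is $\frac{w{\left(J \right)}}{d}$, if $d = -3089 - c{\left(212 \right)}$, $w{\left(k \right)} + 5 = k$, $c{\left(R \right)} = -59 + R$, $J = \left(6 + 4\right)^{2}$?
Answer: $- \frac{95}{3242} \approx -0.029303$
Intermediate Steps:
$J = 100$ ($J = 10^{2} = 100$)
$w{\left(k \right)} = -5 + k$
$d = -3242$ ($d = -3089 - \left(-59 + 212\right) = -3089 - 153 = -3242$)
$\frac{w{\left(J \right)}}{d} = \frac{-5 + 100}{-3242} = 95 \left(- \frac{1}{3242}\right) = - \frac{95}{3242}$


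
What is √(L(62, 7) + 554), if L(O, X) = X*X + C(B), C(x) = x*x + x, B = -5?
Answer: √623 ≈ 24.960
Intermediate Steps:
C(x) = x + x² (C(x) = x² + x = x + x²)
L(O, X) = 20 + X² (L(O, X) = X*X - 5*(1 - 5) = X² - 5*(-4) = X² + 20 = 20 + X²)
√(L(62, 7) + 554) = √((20 + 7²) + 554) = √((20 + 49) + 554) = √(69 + 554) = √623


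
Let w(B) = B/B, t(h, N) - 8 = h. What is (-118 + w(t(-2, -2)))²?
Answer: 13689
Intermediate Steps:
t(h, N) = 8 + h
w(B) = 1
(-118 + w(t(-2, -2)))² = (-118 + 1)² = (-117)² = 13689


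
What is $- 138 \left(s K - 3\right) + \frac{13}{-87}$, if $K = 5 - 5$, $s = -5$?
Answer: $\frac{36005}{87} \approx 413.85$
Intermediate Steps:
$K = 0$ ($K = 5 - 5 = 0$)
$- 138 \left(s K - 3\right) + \frac{13}{-87} = - 138 \left(\left(-5\right) 0 - 3\right) + \frac{13}{-87} = - 138 \left(0 - 3\right) + 13 \left(- \frac{1}{87}\right) = \left(-138\right) \left(-3\right) - \frac{13}{87} = 414 - \frac{13}{87} = \frac{36005}{87}$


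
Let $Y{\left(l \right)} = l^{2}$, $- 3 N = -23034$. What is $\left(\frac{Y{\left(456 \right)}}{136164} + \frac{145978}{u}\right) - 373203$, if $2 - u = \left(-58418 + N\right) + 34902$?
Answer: $- \frac{33538131328777}{89868240} \approx -3.7319 \cdot 10^{5}$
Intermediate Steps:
$N = 7678$ ($N = \left(- \frac{1}{3}\right) \left(-23034\right) = 7678$)
$u = 15840$ ($u = 2 - \left(\left(-58418 + 7678\right) + 34902\right) = 2 - \left(-50740 + 34902\right) = 2 - -15838 = 2 + 15838 = 15840$)
$\left(\frac{Y{\left(456 \right)}}{136164} + \frac{145978}{u}\right) - 373203 = \left(\frac{456^{2}}{136164} + \frac{145978}{15840}\right) - 373203 = \left(207936 \cdot \frac{1}{136164} + 145978 \cdot \frac{1}{15840}\right) - 373203 = \left(\frac{17328}{11347} + \frac{72989}{7920}\right) - 373203 = \frac{965443943}{89868240} - 373203 = - \frac{33538131328777}{89868240}$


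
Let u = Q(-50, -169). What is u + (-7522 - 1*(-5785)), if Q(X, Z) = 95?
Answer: -1642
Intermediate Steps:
u = 95
u + (-7522 - 1*(-5785)) = 95 + (-7522 - 1*(-5785)) = 95 + (-7522 + 5785) = 95 - 1737 = -1642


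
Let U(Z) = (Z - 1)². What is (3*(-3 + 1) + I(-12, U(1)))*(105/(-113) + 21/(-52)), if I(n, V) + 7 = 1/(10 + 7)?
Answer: 430815/24973 ≈ 17.251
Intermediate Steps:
U(Z) = (-1 + Z)²
I(n, V) = -118/17 (I(n, V) = -7 + 1/(10 + 7) = -7 + 1/17 = -118/17)
(3*(-3 + 1) + I(-12, U(1)))*(105/(-113) + 21/(-52)) = (3*(-3 + 1) - 118/17)*(105/(-113) + 21/(-52)) = (3*(-2) - 118/17)*(105*(-1/113) + 21*(-1/52)) = (-6 - 118/17)*(-105/113 - 21/52) = -220/17*(-7833/5876) = 430815/24973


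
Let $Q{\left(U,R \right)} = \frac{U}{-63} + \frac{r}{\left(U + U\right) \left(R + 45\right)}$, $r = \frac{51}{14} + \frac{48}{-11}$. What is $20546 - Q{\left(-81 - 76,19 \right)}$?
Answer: $\frac{572199475993}{27853056} \approx 20544.0$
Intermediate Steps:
$r = - \frac{111}{154}$ ($r = 51 \cdot \frac{1}{14} + 48 \left(- \frac{1}{11}\right) = \frac{51}{14} - \frac{48}{11} = - \frac{111}{154} \approx -0.72078$)
$Q{\left(U,R \right)} = - \frac{U}{63} - \frac{111}{308 U \left(45 + R\right)}$ ($Q{\left(U,R \right)} = \frac{U}{-63} - \frac{111}{154 \left(U + U\right) \left(R + 45\right)} = U \left(- \frac{1}{63}\right) - \frac{111}{154 \cdot 2 U \left(45 + R\right)} = - \frac{U}{63} - \frac{111}{154 \cdot 2 U \left(45 + R\right)} = - \frac{U}{63} - \frac{111 \frac{1}{2 U \left(45 + R\right)}}{154} = - \frac{U}{63} - \frac{111}{308 U \left(45 + R\right)}$)
$20546 - Q{\left(-81 - 76,19 \right)} = 20546 - \frac{-999 - 1980 \left(-81 - 76\right)^{2} - 836 \left(-81 - 76\right)^{2}}{2772 \left(-81 - 76\right) \left(45 + 19\right)} = 20546 - \frac{-999 - 1980 \left(-81 - 76\right)^{2} - 836 \left(-81 - 76\right)^{2}}{2772 \left(-81 - 76\right) 64} = 20546 - \frac{1}{2772} \frac{1}{-157} \cdot \frac{1}{64} \left(-999 - 1980 \left(-157\right)^{2} - 836 \left(-157\right)^{2}\right) = 20546 - \frac{1}{2772} \left(- \frac{1}{157}\right) \frac{1}{64} \left(-999 - 48805020 - 836 \cdot 24649\right) = 20546 - \frac{1}{2772} \left(- \frac{1}{157}\right) \frac{1}{64} \left(-999 - 48805020 - 20606564\right) = 20546 - \frac{1}{2772} \left(- \frac{1}{157}\right) \frac{1}{64} \left(-69412583\right) = 20546 - \frac{69412583}{27853056} = \frac{572199475993}{27853056}$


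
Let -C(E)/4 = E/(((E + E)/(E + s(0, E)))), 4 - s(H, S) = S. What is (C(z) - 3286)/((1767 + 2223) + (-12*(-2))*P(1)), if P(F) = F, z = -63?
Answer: -183/223 ≈ -0.82063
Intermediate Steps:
s(H, S) = 4 - S
C(E) = -8 (C(E) = -4*E/((E + E)/(E + (4 - E))) = -4*E/((2*E)/4) = -4*E/((2*E)*(1/4)) = -4*E/(E/2) = -4*E*2/E = -4*2 = -8)
(C(z) - 3286)/((1767 + 2223) + (-12*(-2))*P(1)) = (-8 - 3286)/((1767 + 2223) - 12*(-2)*1) = -3294/(3990 + 24*1) = -3294/(3990 + 24) = -3294/4014 = -3294*1/4014 = -183/223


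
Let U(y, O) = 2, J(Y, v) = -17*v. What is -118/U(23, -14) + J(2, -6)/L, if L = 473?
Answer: -27805/473 ≈ -58.784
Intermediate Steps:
-118/U(23, -14) + J(2, -6)/L = -118/2 - 17*(-6)/473 = -118*½ + 102*(1/473) = -59 + 102/473 = -27805/473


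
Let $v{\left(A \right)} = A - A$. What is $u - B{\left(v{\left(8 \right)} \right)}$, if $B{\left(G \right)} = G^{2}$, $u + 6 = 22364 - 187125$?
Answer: $-164767$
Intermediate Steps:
$u = -164767$ ($u = -6 + \left(22364 - 187125\right) = -6 - 164761 = -164767$)
$v{\left(A \right)} = 0$
$u - B{\left(v{\left(8 \right)} \right)} = -164767 - 0^{2} = -164767 - 0 = -164767 + 0 = -164767$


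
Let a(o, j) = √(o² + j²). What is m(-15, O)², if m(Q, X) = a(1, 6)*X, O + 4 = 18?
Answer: 7252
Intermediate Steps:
O = 14 (O = -4 + 18 = 14)
a(o, j) = √(j² + o²)
m(Q, X) = X*√37 (m(Q, X) = √(6² + 1²)*X = √(36 + 1)*X = √37*X = X*√37)
m(-15, O)² = (14*√37)² = 7252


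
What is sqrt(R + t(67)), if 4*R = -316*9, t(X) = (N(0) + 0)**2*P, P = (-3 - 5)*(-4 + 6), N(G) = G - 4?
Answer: I*sqrt(967) ≈ 31.097*I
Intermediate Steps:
N(G) = -4 + G
P = -16 (P = -8*2 = -16)
t(X) = -256 (t(X) = ((-4 + 0) + 0)**2*(-16) = (-4 + 0)**2*(-16) = (-4)**2*(-16) = 16*(-16) = -256)
R = -711 (R = (-316*9)/4 = (1/4)*(-2844) = -711)
sqrt(R + t(67)) = sqrt(-711 - 256) = sqrt(-967) = I*sqrt(967)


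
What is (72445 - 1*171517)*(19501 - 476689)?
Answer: 45294529536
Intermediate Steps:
(72445 - 1*171517)*(19501 - 476689) = (72445 - 171517)*(-457188) = -99072*(-457188) = 45294529536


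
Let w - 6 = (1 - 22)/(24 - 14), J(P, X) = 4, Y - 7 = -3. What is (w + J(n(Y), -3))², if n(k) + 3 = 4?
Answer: 6241/100 ≈ 62.410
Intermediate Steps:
Y = 4 (Y = 7 - 3 = 4)
n(k) = 1 (n(k) = -3 + 4 = 1)
w = 39/10 (w = 6 + (1 - 22)/(24 - 14) = 6 - 21/10 = 39/10 ≈ 3.9000)
(w + J(n(Y), -3))² = (39/10 + 4)² = (79/10)² = 6241/100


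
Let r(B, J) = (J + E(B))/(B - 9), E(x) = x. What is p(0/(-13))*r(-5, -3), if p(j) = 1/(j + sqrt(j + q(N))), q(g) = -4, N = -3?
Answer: -2*I/7 ≈ -0.28571*I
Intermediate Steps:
r(B, J) = (B + J)/(-9 + B) (r(B, J) = (J + B)/(B - 9) = (B + J)/(-9 + B))
p(j) = 1/(j + sqrt(-4 + j)) (p(j) = 1/(j + sqrt(j - 4)) = 1/(j + sqrt(-4 + j)))
p(0/(-13))*r(-5, -3) = ((-5 - 3)/(-9 - 5))/(0/(-13) + sqrt(-4 + 0/(-13))) = (-8/(-14))/(0*(-1/13) + sqrt(-4 + 0*(-1/13))) = (-1/14*(-8))/(0 + sqrt(-4 + 0)) = (4/7)/(0 + sqrt(-4)) = (4/7)/(0 + 2*I) = (4/7)/(2*I) = -I/2*(4/7) = -2*I/7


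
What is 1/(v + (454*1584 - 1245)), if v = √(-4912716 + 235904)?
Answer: 717891/515372164693 - 2*I*√1169203/515372164693 ≈ 1.393e-6 - 4.1962e-9*I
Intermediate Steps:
v = 2*I*√1169203 (v = √(-4676812) = 2*I*√1169203 ≈ 2162.6*I)
1/(v + (454*1584 - 1245)) = 1/(2*I*√1169203 + (454*1584 - 1245)) = 1/(2*I*√1169203 + (719136 - 1245)) = 1/(2*I*√1169203 + 717891) = 1/(717891 + 2*I*√1169203)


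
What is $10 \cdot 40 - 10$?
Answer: $390$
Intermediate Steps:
$10 \cdot 40 - 10 = 400 - 10 = 390$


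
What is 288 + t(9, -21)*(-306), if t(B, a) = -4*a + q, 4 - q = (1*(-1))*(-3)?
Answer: -25722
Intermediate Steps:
q = 1 (q = 4 - 1*(-1)*(-3) = 4 - (-1)*(-3) = 4 - 1*3 = 4 - 3 = 1)
t(B, a) = 1 - 4*a (t(B, a) = -4*a + 1 = 1 - 4*a)
288 + t(9, -21)*(-306) = 288 + (1 - 4*(-21))*(-306) = 288 + (1 + 84)*(-306) = 288 + 85*(-306) = 288 - 26010 = -25722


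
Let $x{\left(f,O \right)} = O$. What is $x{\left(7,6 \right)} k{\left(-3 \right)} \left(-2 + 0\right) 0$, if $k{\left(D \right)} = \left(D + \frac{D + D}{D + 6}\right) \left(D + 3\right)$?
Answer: $0$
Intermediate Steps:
$k{\left(D \right)} = \left(3 + D\right) \left(D + \frac{2 D}{6 + D}\right)$ ($k{\left(D \right)} = \left(D + \frac{2 D}{6 + D}\right) \left(3 + D\right) = \left(3 + D\right) \left(D + \frac{2 D}{6 + D}\right)$)
$x{\left(7,6 \right)} k{\left(-3 \right)} \left(-2 + 0\right) 0 = 6 \left(- \frac{3 \left(24 + \left(-3\right)^{2} + 11 \left(-3\right)\right)}{6 - 3}\right) \left(-2 + 0\right) 0 = 6 \left(- \frac{3 \left(24 + 9 - 33\right)}{3}\right) \left(\left(-2\right) 0\right) = 6 \left(\left(-3\right) \frac{1}{3} \cdot 0\right) 0 = 6 \cdot 0 \cdot 0 = 0 \cdot 0 = 0$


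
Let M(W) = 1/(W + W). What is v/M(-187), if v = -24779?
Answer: 9267346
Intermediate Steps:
M(W) = 1/(2*W)
v/M(-187) = -24779/((1/2)/(-187)) = -24779/((1/2)*(-1/187)) = -24779/(-1/374) = -24779*(-374) = 9267346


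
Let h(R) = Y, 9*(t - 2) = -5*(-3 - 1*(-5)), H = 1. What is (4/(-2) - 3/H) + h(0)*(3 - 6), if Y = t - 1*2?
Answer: -5/3 ≈ -1.6667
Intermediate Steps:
t = 8/9 (t = 2 + (-5*(-3 - 1*(-5)))/9 = 2 + (-5*(-3 + 5))/9 = 2 + (-5*2)/9 = 2 + (⅑)*(-10) = 2 - 10/9 = 8/9 ≈ 0.88889)
Y = -10/9 (Y = 8/9 - 1*2 = 8/9 - 2 = -10/9 ≈ -1.1111)
h(R) = -10/9
(4/(-2) - 3/H) + h(0)*(3 - 6) = (4/(-2) - 3/1) - 10*(3 - 6)/9 = (4*(-½) - 3*1) - 10/9*(-3) = (-2 - 3) + 10/3 = -5 + 10/3 = -5/3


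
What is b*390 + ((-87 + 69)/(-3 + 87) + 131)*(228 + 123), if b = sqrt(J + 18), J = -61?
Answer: 642681/14 + 390*I*sqrt(43) ≈ 45906.0 + 2557.4*I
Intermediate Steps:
b = I*sqrt(43) (b = sqrt(-61 + 18) = sqrt(-43) = I*sqrt(43) ≈ 6.5574*I)
b*390 + ((-87 + 69)/(-3 + 87) + 131)*(228 + 123) = (I*sqrt(43))*390 + ((-87 + 69)/(-3 + 87) + 131)*(228 + 123) = 390*I*sqrt(43) + (-18/84 + 131)*351 = 390*I*sqrt(43) + (-18*1/84 + 131)*351 = 390*I*sqrt(43) + (-3/14 + 131)*351 = 390*I*sqrt(43) + (1831/14)*351 = 390*I*sqrt(43) + 642681/14 = 642681/14 + 390*I*sqrt(43)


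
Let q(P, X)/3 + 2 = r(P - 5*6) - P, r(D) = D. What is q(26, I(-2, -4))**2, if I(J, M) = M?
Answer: 9216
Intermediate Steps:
q(P, X) = -96 (q(P, X) = -6 + 3*((P - 5*6) - P) = -6 + 3*((P - 30) - P) = -6 + 3*((-30 + P) - P) = -6 + 3*(-30) = -6 - 90 = -96)
q(26, I(-2, -4))**2 = (-96)**2 = 9216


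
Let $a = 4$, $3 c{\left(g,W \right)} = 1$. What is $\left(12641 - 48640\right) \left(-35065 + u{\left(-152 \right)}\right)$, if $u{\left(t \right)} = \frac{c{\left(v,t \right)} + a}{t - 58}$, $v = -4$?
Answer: $\frac{795252577037}{630} \approx 1.2623 \cdot 10^{9}$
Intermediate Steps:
$c{\left(g,W \right)} = \frac{1}{3}$ ($c{\left(g,W \right)} = \frac{1}{3} \cdot 1 = \frac{1}{3}$)
$u{\left(t \right)} = \frac{13}{3 \left(-58 + t\right)}$ ($u{\left(t \right)} = \frac{\frac{1}{3} + 4}{t - 58} = \frac{13}{3 \left(-58 + t\right)}$)
$\left(12641 - 48640\right) \left(-35065 + u{\left(-152 \right)}\right) = \left(12641 - 48640\right) \left(-35065 + \frac{13}{3 \left(-58 - 152\right)}\right) = - 35999 \left(-35065 + \frac{13}{3 \left(-210\right)}\right) = - 35999 \left(-35065 + \frac{13}{3} \left(- \frac{1}{210}\right)\right) = - 35999 \left(-35065 - \frac{13}{630}\right) = \left(-35999\right) \left(- \frac{22090963}{630}\right) = \frac{795252577037}{630}$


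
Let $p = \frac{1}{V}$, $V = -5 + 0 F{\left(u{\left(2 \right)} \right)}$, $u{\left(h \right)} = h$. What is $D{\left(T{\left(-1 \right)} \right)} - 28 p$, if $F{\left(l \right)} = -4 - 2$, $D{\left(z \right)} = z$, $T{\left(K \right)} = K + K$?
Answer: $\frac{18}{5} \approx 3.6$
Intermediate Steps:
$T{\left(K \right)} = 2 K$
$F{\left(l \right)} = -6$ ($F{\left(l \right)} = -4 - 2 = -6$)
$V = -5$ ($V = -5 + 0 \left(-6\right) = -5 + 0 = -5$)
$p = - \frac{1}{5}$ ($p = \frac{1}{-5} = - \frac{1}{5} \approx -0.2$)
$D{\left(T{\left(-1 \right)} \right)} - 28 p = 2 \left(-1\right) - - \frac{28}{5} = -2 + \frac{28}{5} = \frac{18}{5}$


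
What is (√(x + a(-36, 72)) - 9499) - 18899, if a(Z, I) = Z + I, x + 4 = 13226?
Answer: -28398 + √13258 ≈ -28283.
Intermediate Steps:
x = 13222 (x = -4 + 13226 = 13222)
a(Z, I) = I + Z
(√(x + a(-36, 72)) - 9499) - 18899 = (√(13222 + (72 - 36)) - 9499) - 18899 = (√(13222 + 36) - 9499) - 18899 = (√13258 - 9499) - 18899 = (-9499 + √13258) - 18899 = -28398 + √13258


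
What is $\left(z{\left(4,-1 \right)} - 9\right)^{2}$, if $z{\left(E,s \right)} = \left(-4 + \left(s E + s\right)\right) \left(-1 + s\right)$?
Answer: $81$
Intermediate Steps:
$z{\left(E,s \right)} = \left(-1 + s\right) \left(-4 + s + E s\right)$ ($z{\left(E,s \right)} = \left(-4 + \left(E s + s\right)\right) \left(-1 + s\right) = \left(-4 + \left(s + E s\right)\right) \left(-1 + s\right) = \left(-4 + s + E s\right) \left(-1 + s\right) = \left(-1 + s\right) \left(-4 + s + E s\right)$)
$\left(z{\left(4,-1 \right)} - 9\right)^{2} = \left(\left(4 + \left(-1\right)^{2} - -5 + 4 \left(-1\right)^{2} - 4 \left(-1\right)\right) - 9\right)^{2} = \left(\left(4 + 1 + 5 + 4 \cdot 1 + 4\right) - 9\right)^{2} = \left(\left(4 + 1 + 5 + 4 + 4\right) - 9\right)^{2} = \left(18 - 9\right)^{2} = 9^{2} = 81$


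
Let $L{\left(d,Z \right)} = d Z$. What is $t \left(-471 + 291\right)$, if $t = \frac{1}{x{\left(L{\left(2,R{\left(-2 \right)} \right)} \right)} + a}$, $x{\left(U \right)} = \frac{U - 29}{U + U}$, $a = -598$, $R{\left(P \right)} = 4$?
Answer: $\frac{2880}{9589} \approx 0.30034$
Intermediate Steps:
$L{\left(d,Z \right)} = Z d$
$x{\left(U \right)} = \frac{-29 + U}{2 U}$
$t = - \frac{16}{9589}$ ($t = \frac{1}{\frac{-29 + 4 \cdot 2}{2 \cdot 4 \cdot 2} - 598} = \frac{1}{\frac{-29 + 8}{2 \cdot 8} - 598} = \frac{1}{\frac{1}{2} \cdot \frac{1}{8} \left(-21\right) - 598} = \frac{1}{- \frac{21}{16} - 598} = \frac{1}{- \frac{9589}{16}} = - \frac{16}{9589} \approx -0.0016686$)
$t \left(-471 + 291\right) = - \frac{16 \left(-471 + 291\right)}{9589} = \left(- \frac{16}{9589}\right) \left(-180\right) = \frac{2880}{9589}$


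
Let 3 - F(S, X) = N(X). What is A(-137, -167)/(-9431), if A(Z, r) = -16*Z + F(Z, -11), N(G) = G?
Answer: -2206/9431 ≈ -0.23391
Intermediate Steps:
F(S, X) = 3 - X
A(Z, r) = 14 - 16*Z (A(Z, r) = -16*Z + (3 - 1*(-11)) = -16*Z + (3 + 11) = -16*Z + 14 = 14 - 16*Z)
A(-137, -167)/(-9431) = (14 - 16*(-137))/(-9431) = (14 + 2192)*(-1/9431) = 2206*(-1/9431) = -2206/9431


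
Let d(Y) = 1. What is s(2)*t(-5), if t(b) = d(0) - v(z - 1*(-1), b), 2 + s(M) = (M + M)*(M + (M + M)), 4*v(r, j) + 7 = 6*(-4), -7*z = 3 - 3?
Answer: 385/2 ≈ 192.50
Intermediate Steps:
z = 0 (z = -(3 - 3)/7 = -⅐*0 = 0)
v(r, j) = -31/4 (v(r, j) = -7/4 + (6*(-4))/4 = -7/4 + (¼)*(-24) = -7/4 - 6 = -31/4)
s(M) = -2 + 6*M² (s(M) = -2 + (M + M)*(M + (M + M)) = -2 + (2*M)*(M + 2*M) = -2 + (2*M)*(3*M) = -2 + 6*M²)
t(b) = 35/4 (t(b) = 1 - 1*(-31/4) = 1 + 31/4 = 35/4)
s(2)*t(-5) = (-2 + 6*2²)*(35/4) = (-2 + 6*4)*(35/4) = (-2 + 24)*(35/4) = 22*(35/4) = 385/2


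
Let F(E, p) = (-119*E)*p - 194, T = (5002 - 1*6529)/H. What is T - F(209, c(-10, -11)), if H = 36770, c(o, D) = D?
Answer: -10052441517/36770 ≈ -2.7339e+5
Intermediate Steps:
T = -1527/36770 (T = (5002 - 1*6529)/36770 = (5002 - 6529)*(1/36770) = -1527*1/36770 = -1527/36770 ≈ -0.041528)
F(E, p) = -194 - 119*E*p (F(E, p) = -119*E*p - 194 = -194 - 119*E*p)
T - F(209, c(-10, -11)) = -1527/36770 - (-194 - 119*209*(-11)) = -1527/36770 - (-194 + 273581) = -1527/36770 - 1*273387 = -1527/36770 - 273387 = -10052441517/36770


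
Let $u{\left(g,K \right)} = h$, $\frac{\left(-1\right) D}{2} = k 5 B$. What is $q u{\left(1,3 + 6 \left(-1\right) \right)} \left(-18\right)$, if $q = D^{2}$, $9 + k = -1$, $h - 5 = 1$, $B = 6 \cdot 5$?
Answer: $-972000000$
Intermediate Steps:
$B = 30$
$h = 6$ ($h = 5 + 1 = 6$)
$k = -10$ ($k = -9 - 1 = -10$)
$D = 3000$ ($D = - 2 \left(-10\right) 5 \cdot 30 = - 2 \left(\left(-50\right) 30\right) = \left(-2\right) \left(-1500\right) = 3000$)
$u{\left(g,K \right)} = 6$
$q = 9000000$ ($q = 3000^{2} = 9000000$)
$q u{\left(1,3 + 6 \left(-1\right) \right)} \left(-18\right) = 9000000 \cdot 6 \left(-18\right) = 54000000 \left(-18\right) = -972000000$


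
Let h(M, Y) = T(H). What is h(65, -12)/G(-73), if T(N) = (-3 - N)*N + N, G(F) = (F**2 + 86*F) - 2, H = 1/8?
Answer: 17/60864 ≈ 0.00027931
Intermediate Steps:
H = 1/8 ≈ 0.12500
G(F) = -2 + F**2 + 86*F
T(N) = N + N*(-3 - N) (T(N) = N*(-3 - N) + N = N + N*(-3 - N))
h(M, Y) = -17/64 (h(M, Y) = -1*1/8*(2 + 1/8) = -1*1/8*17/8 = -17/64)
h(65, -12)/G(-73) = -17/(64*(-2 + (-73)**2 + 86*(-73))) = -17/(64*(-2 + 5329 - 6278)) = -17/64/(-951) = -17/64*(-1/951) = 17/60864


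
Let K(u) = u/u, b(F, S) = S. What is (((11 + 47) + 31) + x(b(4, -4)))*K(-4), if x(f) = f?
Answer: 85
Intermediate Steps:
K(u) = 1
(((11 + 47) + 31) + x(b(4, -4)))*K(-4) = (((11 + 47) + 31) - 4)*1 = ((58 + 31) - 4)*1 = (89 - 4)*1 = 85*1 = 85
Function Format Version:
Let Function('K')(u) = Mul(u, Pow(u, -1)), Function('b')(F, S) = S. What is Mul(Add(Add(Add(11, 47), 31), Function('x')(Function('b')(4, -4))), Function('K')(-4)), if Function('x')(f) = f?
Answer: 85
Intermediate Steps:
Function('K')(u) = 1
Mul(Add(Add(Add(11, 47), 31), Function('x')(Function('b')(4, -4))), Function('K')(-4)) = Mul(Add(Add(Add(11, 47), 31), -4), 1) = Mul(Add(Add(58, 31), -4), 1) = Mul(Add(89, -4), 1) = Mul(85, 1) = 85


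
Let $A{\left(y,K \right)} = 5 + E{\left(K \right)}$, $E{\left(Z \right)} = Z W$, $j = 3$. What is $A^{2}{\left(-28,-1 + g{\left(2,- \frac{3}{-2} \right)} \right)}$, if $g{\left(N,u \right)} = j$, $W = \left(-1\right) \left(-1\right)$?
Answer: $49$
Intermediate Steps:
$W = 1$
$g{\left(N,u \right)} = 3$
$E{\left(Z \right)} = Z$ ($E{\left(Z \right)} = Z 1 = Z$)
$A{\left(y,K \right)} = 5 + K$
$A^{2}{\left(-28,-1 + g{\left(2,- \frac{3}{-2} \right)} \right)} = \left(5 + \left(-1 + 3\right)\right)^{2} = \left(5 + 2\right)^{2} = 7^{2} = 49$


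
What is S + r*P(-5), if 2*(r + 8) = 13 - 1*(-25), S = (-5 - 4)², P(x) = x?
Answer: 26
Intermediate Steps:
S = 81 (S = (-9)² = 81)
r = 11 (r = -8 + (13 - 1*(-25))/2 = -8 + (13 + 25)/2 = -8 + (½)*38 = -8 + 19 = 11)
S + r*P(-5) = 81 + 11*(-5) = 81 - 55 = 26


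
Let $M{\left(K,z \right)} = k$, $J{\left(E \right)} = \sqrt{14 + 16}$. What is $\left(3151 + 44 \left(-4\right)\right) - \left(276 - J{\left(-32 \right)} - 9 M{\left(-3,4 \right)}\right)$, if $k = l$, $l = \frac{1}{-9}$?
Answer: $2698 + \sqrt{30} \approx 2703.5$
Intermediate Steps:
$l = - \frac{1}{9} \approx -0.11111$
$k = - \frac{1}{9} \approx -0.11111$
$J{\left(E \right)} = \sqrt{30}$
$M{\left(K,z \right)} = - \frac{1}{9}$
$\left(3151 + 44 \left(-4\right)\right) - \left(276 - J{\left(-32 \right)} - 9 M{\left(-3,4 \right)}\right) = \left(3151 + 44 \left(-4\right)\right) - \left(277 - \sqrt{30}\right) = \left(3151 - 176\right) - \left(277 - \sqrt{30}\right) = 2975 - \left(277 - \sqrt{30}\right) = 2698 + \sqrt{30}$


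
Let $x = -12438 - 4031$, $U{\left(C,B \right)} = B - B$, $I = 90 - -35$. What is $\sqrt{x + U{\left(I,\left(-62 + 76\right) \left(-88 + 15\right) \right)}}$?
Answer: $i \sqrt{16469} \approx 128.33 i$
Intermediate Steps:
$I = 125$ ($I = 90 + 35 = 125$)
$U{\left(C,B \right)} = 0$
$x = -16469$ ($x = -12438 - 4031 = -16469$)
$\sqrt{x + U{\left(I,\left(-62 + 76\right) \left(-88 + 15\right) \right)}} = \sqrt{-16469 + 0} = \sqrt{-16469} = i \sqrt{16469}$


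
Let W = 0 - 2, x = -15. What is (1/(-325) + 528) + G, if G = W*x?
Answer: 181349/325 ≈ 558.00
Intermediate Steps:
W = -2
G = 30 (G = -2*(-15) = 30)
(1/(-325) + 528) + G = (1/(-325) + 528) + 30 = (-1/325 + 528) + 30 = 171599/325 + 30 = 181349/325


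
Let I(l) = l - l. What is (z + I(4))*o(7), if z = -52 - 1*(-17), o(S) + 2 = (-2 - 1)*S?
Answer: 805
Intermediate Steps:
o(S) = -2 - 3*S (o(S) = -2 + (-2 - 1)*S = -2 - 3*S)
z = -35 (z = -52 + 17 = -35)
I(l) = 0
(z + I(4))*o(7) = (-35 + 0)*(-2 - 3*7) = -35*(-2 - 21) = -35*(-23) = 805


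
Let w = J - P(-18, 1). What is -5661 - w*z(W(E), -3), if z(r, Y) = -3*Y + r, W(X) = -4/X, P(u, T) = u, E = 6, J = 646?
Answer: -33583/3 ≈ -11194.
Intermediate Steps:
z(r, Y) = r - 3*Y
w = 664 (w = 646 - 1*(-18) = 646 + 18 = 664)
-5661 - w*z(W(E), -3) = -5661 - 664*(-4/6 - 3*(-3)) = -5661 - 664*(-4*1/6 + 9) = -5661 - 664*(-2/3 + 9) = -5661 - 664*25/3 = -5661 - 1*16600/3 = -5661 - 16600/3 = -33583/3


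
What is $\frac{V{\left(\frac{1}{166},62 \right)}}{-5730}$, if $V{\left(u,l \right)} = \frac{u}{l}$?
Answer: $- \frac{1}{58973160} \approx -1.6957 \cdot 10^{-8}$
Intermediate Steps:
$\frac{V{\left(\frac{1}{166},62 \right)}}{-5730} = \frac{\frac{1}{166} \cdot \frac{1}{62}}{-5730} = \frac{1}{166} \cdot \frac{1}{62} \left(- \frac{1}{5730}\right) = \frac{1}{10292} \left(- \frac{1}{5730}\right) = - \frac{1}{58973160}$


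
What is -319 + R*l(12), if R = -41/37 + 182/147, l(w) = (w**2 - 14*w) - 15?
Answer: -83934/259 ≈ -324.07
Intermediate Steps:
l(w) = -15 + w**2 - 14*w
R = 101/777 (R = -41*1/37 + 182*(1/147) = -41/37 + 26/21 = 101/777 ≈ 0.12999)
-319 + R*l(12) = -319 + 101*(-15 + 12**2 - 14*12)/777 = -319 + 101*(-15 + 144 - 168)/777 = -319 + (101/777)*(-39) = -319 - 1313/259 = -83934/259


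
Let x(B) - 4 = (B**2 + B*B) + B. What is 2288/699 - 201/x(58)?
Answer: 15395021/4746210 ≈ 3.2436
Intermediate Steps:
x(B) = 4 + B + 2*B**2 (x(B) = 4 + ((B**2 + B*B) + B) = 4 + ((B**2 + B**2) + B) = 4 + (2*B**2 + B) = 4 + (B + 2*B**2) = 4 + B + 2*B**2)
2288/699 - 201/x(58) = 2288/699 - 201/(4 + 58 + 2*58**2) = 2288*(1/699) - 201/(4 + 58 + 2*3364) = 2288/699 - 201/(4 + 58 + 6728) = 2288/699 - 201/6790 = 15395021/4746210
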